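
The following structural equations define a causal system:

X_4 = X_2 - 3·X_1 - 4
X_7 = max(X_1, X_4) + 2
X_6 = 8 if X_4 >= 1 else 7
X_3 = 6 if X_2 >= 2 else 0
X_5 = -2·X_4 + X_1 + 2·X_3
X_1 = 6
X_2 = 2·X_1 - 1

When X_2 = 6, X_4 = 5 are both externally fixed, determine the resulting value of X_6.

8

The joint intervention fixes X_2 = 6, X_4 = 5, removing each variable's own equation.
X_6 = 8 if X_4 >= 1 else 7  [with X_4=5]  = 8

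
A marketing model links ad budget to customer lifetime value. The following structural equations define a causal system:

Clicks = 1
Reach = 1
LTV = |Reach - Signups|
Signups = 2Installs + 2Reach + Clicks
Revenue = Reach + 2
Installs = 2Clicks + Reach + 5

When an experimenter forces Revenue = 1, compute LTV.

18

The intervention breaks the incoming arrows to Revenue: Revenue = Reach + 2 no longer applies, and Revenue = 1.
Since LTV is not a descendant of the intervened variable, it is unaffected.
Installs = 2Clicks + Reach + 5  [with Clicks=1, Reach=1]  = 8
Signups = 2Installs + 2Reach + Clicks  [with Installs=8, Reach=1, Clicks=1]  = 19
LTV = |Reach - Signups|  [with Reach=1, Signups=19]  = 18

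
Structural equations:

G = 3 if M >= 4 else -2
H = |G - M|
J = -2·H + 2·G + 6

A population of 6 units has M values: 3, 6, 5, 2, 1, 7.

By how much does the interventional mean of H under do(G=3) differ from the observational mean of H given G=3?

-1

do(G=3) breaks G's dependence on M. With G=3 fixed, H across the units is 0, 3, 2, 1, 2, 4, mean 2.
E[H|G=3] averages over only the 3 units with G=3 (M = 6, 5, 7): H = 3, 2, 4, mean 3.
Difference = 2 − 3 = -1.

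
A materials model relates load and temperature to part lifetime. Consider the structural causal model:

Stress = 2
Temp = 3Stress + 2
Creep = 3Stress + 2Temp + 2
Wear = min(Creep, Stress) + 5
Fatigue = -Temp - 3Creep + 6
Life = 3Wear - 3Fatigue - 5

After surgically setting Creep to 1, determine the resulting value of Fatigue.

do(Creep=1) replaces the equation Creep = 3Stress + 2Temp + 2 with the constant Creep = 1.
Temp = 3Stress + 2  [with Stress=2]  = 8
Fatigue = -Temp - 3Creep + 6  [with Temp=8, Creep=1]  = -5

-5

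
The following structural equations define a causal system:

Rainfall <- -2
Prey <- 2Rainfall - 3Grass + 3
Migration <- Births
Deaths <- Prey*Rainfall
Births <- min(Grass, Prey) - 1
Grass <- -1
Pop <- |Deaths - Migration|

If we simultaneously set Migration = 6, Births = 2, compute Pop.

10

Under do(Migration = 6, Births = 2), each intervened variable's structural equation is replaced by its fixed value.
Prey = 2Rainfall - 3Grass + 3  [with Rainfall=-2, Grass=-1]  = 2
Deaths = Prey*Rainfall  [with Prey=2, Rainfall=-2]  = -4
Pop = |Deaths - Migration|  [with Deaths=-4, Migration=6]  = 10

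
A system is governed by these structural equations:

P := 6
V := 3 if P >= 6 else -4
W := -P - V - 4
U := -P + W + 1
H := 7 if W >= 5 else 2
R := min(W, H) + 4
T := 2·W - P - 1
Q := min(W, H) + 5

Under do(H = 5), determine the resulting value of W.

-13

do(H=5) replaces the equation H := 7 if W >= 5 else 2 with the constant H = 5.
W is not downstream of the intervention, so its value is determined by the original equations.
V = 3 if P >= 6 else -4  [with P=6]  = 3
W = -P - V - 4  [with P=6, V=3]  = -13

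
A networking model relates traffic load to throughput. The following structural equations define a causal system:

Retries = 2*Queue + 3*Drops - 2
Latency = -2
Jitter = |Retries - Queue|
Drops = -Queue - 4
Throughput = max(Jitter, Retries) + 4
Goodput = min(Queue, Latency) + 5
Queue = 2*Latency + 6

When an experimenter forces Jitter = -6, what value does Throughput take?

The intervention breaks the incoming arrows to Jitter: Jitter = |Retries - Queue| no longer applies, and Jitter = -6.
Queue = 2*Latency + 6  [with Latency=-2]  = 2
Drops = -Queue - 4  [with Queue=2]  = -6
Retries = 2*Queue + 3*Drops - 2  [with Queue=2, Drops=-6]  = -16
Throughput = max(Jitter, Retries) + 4  [with Jitter=-6, Retries=-16]  = -2

-2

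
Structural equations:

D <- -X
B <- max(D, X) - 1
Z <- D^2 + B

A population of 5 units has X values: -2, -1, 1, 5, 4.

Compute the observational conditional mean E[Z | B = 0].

1

Observing B=0 restricts to units where B's equation naturally yields 0: X ∈ {-1, 1}. In that subpopulation Z = 1, 1, mean 1.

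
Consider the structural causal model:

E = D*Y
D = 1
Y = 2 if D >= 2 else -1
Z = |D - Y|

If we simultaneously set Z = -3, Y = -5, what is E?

-5

Setting Z = -3, Y = -5 by intervention discards those variables' equations.
E = D*Y  [with D=1, Y=-5]  = -5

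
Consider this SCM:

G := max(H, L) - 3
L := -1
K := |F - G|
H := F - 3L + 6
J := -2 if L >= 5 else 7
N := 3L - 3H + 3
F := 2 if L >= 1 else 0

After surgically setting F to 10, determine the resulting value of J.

7

Under do(F=10), the mechanism F := 2 if L >= 1 else 0 is discarded; F is fixed at 10.
Since J is not a descendant of the intervened variable, it is unaffected.
J = -2 if L >= 5 else 7  [with L=-1]  = 7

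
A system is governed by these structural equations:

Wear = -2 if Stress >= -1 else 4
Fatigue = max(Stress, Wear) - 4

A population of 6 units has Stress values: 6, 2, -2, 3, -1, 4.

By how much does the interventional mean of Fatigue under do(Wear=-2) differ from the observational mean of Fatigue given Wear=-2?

Every unit gets Wear=-2 under the intervention. Fatigue values become 2, -2, -6, -1, -5, 0; E[Fatigue|do(Wear=-2)] = -2.
E[Fatigue|Wear=-2] averages over only the 5 units with Wear=-2 (Stress = 6, 2, 3, -1, 4): Fatigue = 2, -2, -1, -5, 0, mean -1.2.
Difference = -2 − (-1.2) = -0.8.

-0.8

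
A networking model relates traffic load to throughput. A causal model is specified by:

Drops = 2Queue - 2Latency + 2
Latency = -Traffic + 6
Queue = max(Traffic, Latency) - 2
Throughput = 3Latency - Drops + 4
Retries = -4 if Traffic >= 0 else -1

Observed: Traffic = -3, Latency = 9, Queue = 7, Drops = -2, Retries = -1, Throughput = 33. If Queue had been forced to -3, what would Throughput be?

53

The intervention breaks the incoming arrows to Queue: Queue = max(Traffic, Latency) - 2 no longer applies, and Queue = -3.
Latency = -Traffic + 6  [with Traffic=-3]  = 9
Drops = 2Queue - 2Latency + 2  [with Queue=-3, Latency=9]  = -22
Throughput = 3Latency - Drops + 4  [with Latency=9, Drops=-22]  = 53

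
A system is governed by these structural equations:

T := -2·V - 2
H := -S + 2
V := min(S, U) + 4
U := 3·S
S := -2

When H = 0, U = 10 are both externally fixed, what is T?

Setting H = 0, U = 10 by intervention discards those variables' equations.
V = min(S, U) + 4  [with S=-2, U=10]  = 2
T = -2·V - 2  [with V=2]  = -6

-6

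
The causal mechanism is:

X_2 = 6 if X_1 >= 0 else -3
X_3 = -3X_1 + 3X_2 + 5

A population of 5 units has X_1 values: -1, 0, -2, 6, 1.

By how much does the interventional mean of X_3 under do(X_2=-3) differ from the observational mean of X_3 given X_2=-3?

do(X_2=-3) breaks X_2's dependence on X_1. With X_2=-3 fixed, X_3 across the units is -1, -4, 2, -22, -7, mean -6.4.
Observing X_2=-3 restricts to units where X_2's equation naturally yields -3: X_1 ∈ {-1, -2}. In that subpopulation X_3 = -1, 2, mean 0.5.
Difference = -6.4 − 0.5 = -6.9.

-6.9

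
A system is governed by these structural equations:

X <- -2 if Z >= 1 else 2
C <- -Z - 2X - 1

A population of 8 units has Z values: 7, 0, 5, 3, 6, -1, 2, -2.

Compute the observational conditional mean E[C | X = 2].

E[C|X=2] averages over only the 3 units with X=2 (Z = 0, -1, -2): C = -5, -4, -3, mean -4.

-4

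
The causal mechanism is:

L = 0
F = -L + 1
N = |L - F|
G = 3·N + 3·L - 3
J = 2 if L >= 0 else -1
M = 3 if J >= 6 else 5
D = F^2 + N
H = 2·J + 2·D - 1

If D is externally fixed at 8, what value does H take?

do(D=8) replaces the equation D = F^2 + N with the constant D = 8.
J = 2 if L >= 0 else -1  [with L=0]  = 2
H = 2·J + 2·D - 1  [with J=2, D=8]  = 19

19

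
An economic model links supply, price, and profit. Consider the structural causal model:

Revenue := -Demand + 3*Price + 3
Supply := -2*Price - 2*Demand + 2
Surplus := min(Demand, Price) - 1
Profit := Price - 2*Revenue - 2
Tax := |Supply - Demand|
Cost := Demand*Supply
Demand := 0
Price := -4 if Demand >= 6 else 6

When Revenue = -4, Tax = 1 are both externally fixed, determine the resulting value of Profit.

Under do(Revenue = -4, Tax = 1), each intervened variable's structural equation is replaced by its fixed value.
Price = -4 if Demand >= 6 else 6  [with Demand=0]  = 6
Profit = Price - 2*Revenue - 2  [with Price=6, Revenue=-4]  = 12

12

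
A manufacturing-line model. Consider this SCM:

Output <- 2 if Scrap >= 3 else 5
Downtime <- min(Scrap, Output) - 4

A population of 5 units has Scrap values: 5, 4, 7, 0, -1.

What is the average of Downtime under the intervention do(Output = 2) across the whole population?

-3

The intervention sets Output=2 in all 5 units regardless of Scrap. Recomputing Downtime per unit gives -2, -2, -2, -4, -5; average -3.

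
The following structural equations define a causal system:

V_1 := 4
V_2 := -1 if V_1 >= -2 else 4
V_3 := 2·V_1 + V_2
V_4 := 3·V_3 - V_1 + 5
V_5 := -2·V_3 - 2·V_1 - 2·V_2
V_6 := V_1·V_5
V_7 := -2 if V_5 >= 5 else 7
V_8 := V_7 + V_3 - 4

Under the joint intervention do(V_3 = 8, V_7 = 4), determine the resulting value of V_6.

-88

Under do(V_3 = 8, V_7 = 4), each intervened variable's structural equation is replaced by its fixed value.
V_2 = -1 if V_1 >= -2 else 4  [with V_1=4]  = -1
V_5 = -2·V_3 - 2·V_1 - 2·V_2  [with V_3=8, V_1=4, V_2=-1]  = -22
V_6 = V_1·V_5  [with V_1=4, V_5=-22]  = -88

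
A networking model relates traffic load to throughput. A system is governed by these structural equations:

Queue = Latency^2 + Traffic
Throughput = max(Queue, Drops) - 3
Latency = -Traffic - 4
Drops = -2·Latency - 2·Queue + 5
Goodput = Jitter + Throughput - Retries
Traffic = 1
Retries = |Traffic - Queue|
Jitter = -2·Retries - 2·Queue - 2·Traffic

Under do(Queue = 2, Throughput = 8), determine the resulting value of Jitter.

Under do(Queue = 2, Throughput = 8), each intervened variable's structural equation is replaced by its fixed value.
Retries = |Traffic - Queue|  [with Traffic=1, Queue=2]  = 1
Jitter = -2·Retries - 2·Queue - 2·Traffic  [with Retries=1, Queue=2, Traffic=1]  = -8

-8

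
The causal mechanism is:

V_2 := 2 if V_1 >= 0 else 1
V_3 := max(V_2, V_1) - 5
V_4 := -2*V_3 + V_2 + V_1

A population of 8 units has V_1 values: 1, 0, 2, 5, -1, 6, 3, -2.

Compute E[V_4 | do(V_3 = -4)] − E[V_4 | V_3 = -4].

4

do(V_3=-4) breaks V_3's dependence on V_1. With V_3=-4 fixed, V_4 across the units is 11, 10, 12, 15, 8, 16, 13, 7, mean 11.5.
Observing V_3=-4 restricts to units where V_3's equation naturally yields -4: V_1 ∈ {-1, -2}. In that subpopulation V_4 = 8, 7, mean 7.5.
Difference = 11.5 − 7.5 = 4.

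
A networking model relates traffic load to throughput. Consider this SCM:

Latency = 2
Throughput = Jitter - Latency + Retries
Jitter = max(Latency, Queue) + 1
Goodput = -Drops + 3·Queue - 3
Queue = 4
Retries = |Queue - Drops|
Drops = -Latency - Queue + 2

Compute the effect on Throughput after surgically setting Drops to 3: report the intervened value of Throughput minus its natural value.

The intervention breaks the incoming arrows to Drops: Drops = -Latency - Queue + 2 no longer applies, and Drops = 3.
Retries = |Queue - Drops|  [with Queue=4, Drops=3]  = 1
Jitter = max(Latency, Queue) + 1  [with Latency=2, Queue=4]  = 5
Throughput = Jitter - Latency + Retries  [with Jitter=5, Latency=2, Retries=1]  = 4
Without intervention: Drops = -Latency - Queue + 2  [with Latency=2, Queue=4]  = -4; Retries = |Queue - Drops|  [with Queue=4, Drops=-4]  = 8; Jitter = max(Latency, Queue) + 1  [with Latency=2, Queue=4]  = 5; Throughput = Jitter - Latency + Retries  [with Jitter=5, Latency=2, Retries=8]  = 11.
Change = 4 − 11 = -7.

-7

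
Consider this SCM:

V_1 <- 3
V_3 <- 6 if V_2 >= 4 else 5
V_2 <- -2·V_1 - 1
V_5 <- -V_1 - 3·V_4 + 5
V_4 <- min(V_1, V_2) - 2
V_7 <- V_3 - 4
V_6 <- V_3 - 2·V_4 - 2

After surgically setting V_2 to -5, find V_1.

3

Under do(V_2=-5), the mechanism V_2 <- -2·V_1 - 1 is discarded; V_2 is fixed at -5.
V_1 is not downstream of the intervention, so its value is determined by the original equations.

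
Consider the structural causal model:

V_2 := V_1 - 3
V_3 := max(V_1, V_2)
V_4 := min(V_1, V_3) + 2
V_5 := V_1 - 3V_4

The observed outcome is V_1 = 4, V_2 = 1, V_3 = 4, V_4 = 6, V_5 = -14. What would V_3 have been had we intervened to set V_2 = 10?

The intervention breaks the incoming arrows to V_2: V_2 := V_1 - 3 no longer applies, and V_2 = 10.
V_3 = max(V_1, V_2)  [with V_1=4, V_2=10]  = 10

10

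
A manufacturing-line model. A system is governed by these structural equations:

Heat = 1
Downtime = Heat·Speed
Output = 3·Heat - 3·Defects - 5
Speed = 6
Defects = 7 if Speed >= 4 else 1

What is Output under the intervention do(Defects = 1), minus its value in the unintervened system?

The intervention breaks the incoming arrows to Defects: Defects = 7 if Speed >= 4 else 1 no longer applies, and Defects = 1.
Output = 3·Heat - 3·Defects - 5  [with Heat=1, Defects=1]  = -5
Without intervention: Defects = 7 if Speed >= 4 else 1  [with Speed=6]  = 7; Output = 3·Heat - 3·Defects - 5  [with Heat=1, Defects=7]  = -23.
Change = -5 − (-23) = 18.

18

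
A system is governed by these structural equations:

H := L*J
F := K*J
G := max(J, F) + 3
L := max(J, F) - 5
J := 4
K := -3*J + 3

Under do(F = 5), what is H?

The intervention breaks the incoming arrows to F: F := K*J no longer applies, and F = 5.
L = max(J, F) - 5  [with J=4, F=5]  = 0
H = L*J  [with L=0, J=4]  = 0

0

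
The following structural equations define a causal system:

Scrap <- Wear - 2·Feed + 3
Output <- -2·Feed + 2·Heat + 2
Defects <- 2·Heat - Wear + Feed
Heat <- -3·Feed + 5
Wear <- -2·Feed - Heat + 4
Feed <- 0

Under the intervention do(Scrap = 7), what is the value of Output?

12

The intervention breaks the incoming arrows to Scrap: Scrap <- Wear - 2·Feed + 3 no longer applies, and Scrap = 7.
Since Output is not a descendant of the intervened variable, it is unaffected.
Heat = -3·Feed + 5  [with Feed=0]  = 5
Output = -2·Feed + 2·Heat + 2  [with Feed=0, Heat=5]  = 12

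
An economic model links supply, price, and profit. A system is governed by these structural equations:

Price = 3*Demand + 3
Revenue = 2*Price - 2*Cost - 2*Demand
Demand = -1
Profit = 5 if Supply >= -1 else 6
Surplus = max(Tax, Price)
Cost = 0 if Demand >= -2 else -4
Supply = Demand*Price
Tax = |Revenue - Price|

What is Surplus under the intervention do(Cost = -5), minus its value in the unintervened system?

10

do(Cost=-5) replaces the equation Cost = 0 if Demand >= -2 else -4 with the constant Cost = -5.
Price = 3*Demand + 3  [with Demand=-1]  = 0
Revenue = 2*Price - 2*Cost - 2*Demand  [with Price=0, Cost=-5, Demand=-1]  = 12
Tax = |Revenue - Price|  [with Revenue=12, Price=0]  = 12
Surplus = max(Tax, Price)  [with Tax=12, Price=0]  = 12
Without intervention: Price = 3*Demand + 3  [with Demand=-1]  = 0; Cost = 0 if Demand >= -2 else -4  [with Demand=-1]  = 0; Revenue = 2*Price - 2*Cost - 2*Demand  [with Price=0, Cost=0, Demand=-1]  = 2; Tax = |Revenue - Price|  [with Revenue=2, Price=0]  = 2; Surplus = max(Tax, Price)  [with Tax=2, Price=0]  = 2.
Change = 12 − 2 = 10.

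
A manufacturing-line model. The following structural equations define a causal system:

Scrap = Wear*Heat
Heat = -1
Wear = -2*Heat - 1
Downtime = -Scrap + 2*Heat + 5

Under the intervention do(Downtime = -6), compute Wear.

The intervention breaks the incoming arrows to Downtime: Downtime = -Scrap + 2*Heat + 5 no longer applies, and Downtime = -6.
Since Wear is not a descendant of the intervened variable, it is unaffected.
Wear = -2*Heat - 1  [with Heat=-1]  = 1

1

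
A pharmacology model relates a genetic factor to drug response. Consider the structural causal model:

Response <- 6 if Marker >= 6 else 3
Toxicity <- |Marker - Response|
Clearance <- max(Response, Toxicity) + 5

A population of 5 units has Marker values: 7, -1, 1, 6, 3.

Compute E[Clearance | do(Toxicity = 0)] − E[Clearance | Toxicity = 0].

do(Toxicity=0) breaks Toxicity's dependence on Marker. With Toxicity=0 fixed, Clearance across the units is 11, 8, 8, 11, 8, mean 9.2.
Observing Toxicity=0 restricts to units where Toxicity's equation naturally yields 0: Marker ∈ {6, 3}. In that subpopulation Clearance = 11, 8, mean 9.5.
Difference = 9.2 − 9.5 = -0.3.

-0.3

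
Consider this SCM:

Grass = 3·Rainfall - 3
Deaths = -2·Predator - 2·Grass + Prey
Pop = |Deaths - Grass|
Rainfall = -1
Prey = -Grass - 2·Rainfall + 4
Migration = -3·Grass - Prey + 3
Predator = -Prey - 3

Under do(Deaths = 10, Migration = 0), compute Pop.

Under do(Deaths = 10, Migration = 0), each intervened variable's structural equation is replaced by its fixed value.
Grass = 3·Rainfall - 3  [with Rainfall=-1]  = -6
Pop = |Deaths - Grass|  [with Deaths=10, Grass=-6]  = 16

16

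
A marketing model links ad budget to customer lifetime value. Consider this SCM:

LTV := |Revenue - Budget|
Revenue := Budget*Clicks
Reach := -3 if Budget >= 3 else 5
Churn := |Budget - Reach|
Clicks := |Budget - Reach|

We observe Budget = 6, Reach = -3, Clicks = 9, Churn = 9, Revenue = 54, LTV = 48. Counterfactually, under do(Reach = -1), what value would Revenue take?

do(Reach=-1) replaces the equation Reach := -3 if Budget >= 3 else 5 with the constant Reach = -1.
Clicks = |Budget - Reach|  [with Budget=6, Reach=-1]  = 7
Revenue = Budget*Clicks  [with Budget=6, Clicks=7]  = 42

42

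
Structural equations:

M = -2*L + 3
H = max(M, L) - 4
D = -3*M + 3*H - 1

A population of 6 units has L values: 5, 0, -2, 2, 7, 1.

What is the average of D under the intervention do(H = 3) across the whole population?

12

do(H=3) breaks H's dependence on L. With H=3 fixed, D across the units is 29, -1, -13, 11, 41, 5, mean 12.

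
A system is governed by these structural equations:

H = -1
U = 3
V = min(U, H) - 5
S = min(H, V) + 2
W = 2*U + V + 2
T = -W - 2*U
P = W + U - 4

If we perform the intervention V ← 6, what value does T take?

-20

The intervention breaks the incoming arrows to V: V = min(U, H) - 5 no longer applies, and V = 6.
W = 2*U + V + 2  [with U=3, V=6]  = 14
T = -W - 2*U  [with W=14, U=3]  = -20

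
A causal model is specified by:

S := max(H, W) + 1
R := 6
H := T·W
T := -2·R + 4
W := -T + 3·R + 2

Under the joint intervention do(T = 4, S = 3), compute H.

64

The joint intervention fixes T = 4, S = 3, removing each variable's own equation.
W = -T + 3·R + 2  [with T=4, R=6]  = 16
H = T·W  [with T=4, W=16]  = 64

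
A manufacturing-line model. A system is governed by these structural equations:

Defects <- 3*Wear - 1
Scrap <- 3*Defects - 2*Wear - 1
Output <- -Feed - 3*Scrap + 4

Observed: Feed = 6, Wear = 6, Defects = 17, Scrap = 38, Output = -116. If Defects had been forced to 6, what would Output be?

-17

do(Defects=6) replaces the equation Defects <- 3*Wear - 1 with the constant Defects = 6.
Scrap = 3*Defects - 2*Wear - 1  [with Defects=6, Wear=6]  = 5
Output = -Feed - 3*Scrap + 4  [with Feed=6, Scrap=5]  = -17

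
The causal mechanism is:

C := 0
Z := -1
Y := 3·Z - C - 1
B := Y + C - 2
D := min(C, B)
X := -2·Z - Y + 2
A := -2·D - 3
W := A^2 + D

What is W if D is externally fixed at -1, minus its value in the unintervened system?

do(D=-1) replaces the equation D := min(C, B) with the constant D = -1.
A = -2·D - 3  [with D=-1]  = -1
W = A^2 + D  [with A=-1, D=-1]  = 0
Without intervention: Y = 3·Z - C - 1  [with Z=-1, C=0]  = -4; B = Y + C - 2  [with Y=-4, C=0]  = -6; D = min(C, B)  [with C=0, B=-6]  = -6; A = -2·D - 3  [with D=-6]  = 9; W = A^2 + D  [with A=9, D=-6]  = 75.
Change = 0 − 75 = -75.

-75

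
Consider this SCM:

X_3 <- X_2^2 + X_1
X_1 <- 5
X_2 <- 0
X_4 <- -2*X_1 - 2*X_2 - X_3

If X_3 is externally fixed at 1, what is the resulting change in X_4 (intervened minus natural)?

The intervention breaks the incoming arrows to X_3: X_3 <- X_2^2 + X_1 no longer applies, and X_3 = 1.
X_4 = -2*X_1 - 2*X_2 - X_3  [with X_1=5, X_2=0, X_3=1]  = -11
Without intervention: X_3 = X_2^2 + X_1  [with X_2=0, X_1=5]  = 5; X_4 = -2*X_1 - 2*X_2 - X_3  [with X_1=5, X_2=0, X_3=5]  = -15.
Change = -11 − (-15) = 4.

4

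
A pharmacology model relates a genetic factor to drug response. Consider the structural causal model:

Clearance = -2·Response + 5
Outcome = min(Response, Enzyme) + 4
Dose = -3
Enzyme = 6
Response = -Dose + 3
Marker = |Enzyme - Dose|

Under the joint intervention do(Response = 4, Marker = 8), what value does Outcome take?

The joint intervention fixes Response = 4, Marker = 8, removing each variable's own equation.
Outcome = min(Response, Enzyme) + 4  [with Response=4, Enzyme=6]  = 8

8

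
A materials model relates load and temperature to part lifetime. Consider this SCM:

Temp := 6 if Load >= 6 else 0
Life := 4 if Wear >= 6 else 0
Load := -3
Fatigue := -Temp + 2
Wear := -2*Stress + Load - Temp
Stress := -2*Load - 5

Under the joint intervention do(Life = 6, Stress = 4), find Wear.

-11

Under do(Life = 6, Stress = 4), each intervened variable's structural equation is replaced by its fixed value.
Temp = 6 if Load >= 6 else 0  [with Load=-3]  = 0
Wear = -2*Stress + Load - Temp  [with Stress=4, Load=-3, Temp=0]  = -11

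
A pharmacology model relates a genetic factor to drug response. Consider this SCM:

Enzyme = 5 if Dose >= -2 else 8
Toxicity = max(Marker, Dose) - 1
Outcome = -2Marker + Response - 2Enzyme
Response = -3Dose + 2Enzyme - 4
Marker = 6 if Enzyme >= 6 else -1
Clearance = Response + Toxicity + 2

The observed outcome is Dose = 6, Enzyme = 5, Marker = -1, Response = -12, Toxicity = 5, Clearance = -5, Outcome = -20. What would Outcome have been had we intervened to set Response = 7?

The intervention breaks the incoming arrows to Response: Response = -3Dose + 2Enzyme - 4 no longer applies, and Response = 7.
Enzyme = 5 if Dose >= -2 else 8  [with Dose=6]  = 5
Marker = 6 if Enzyme >= 6 else -1  [with Enzyme=5]  = -1
Outcome = -2Marker + Response - 2Enzyme  [with Marker=-1, Response=7, Enzyme=5]  = -1

-1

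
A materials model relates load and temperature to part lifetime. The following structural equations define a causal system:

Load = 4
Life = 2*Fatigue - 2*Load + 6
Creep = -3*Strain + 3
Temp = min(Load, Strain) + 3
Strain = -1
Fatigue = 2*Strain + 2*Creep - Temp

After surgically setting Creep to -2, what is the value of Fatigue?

Intervening sets Creep = -2 and removes its equation (Creep = -3*Strain + 3).
Temp = min(Load, Strain) + 3  [with Load=4, Strain=-1]  = 2
Fatigue = 2*Strain + 2*Creep - Temp  [with Strain=-1, Creep=-2, Temp=2]  = -8

-8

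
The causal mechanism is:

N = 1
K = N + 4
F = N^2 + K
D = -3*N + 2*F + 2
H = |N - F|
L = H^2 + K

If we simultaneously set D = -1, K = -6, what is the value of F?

Setting D = -1, K = -6 by intervention discards those variables' equations.
F = N^2 + K  [with N=1, K=-6]  = -5

-5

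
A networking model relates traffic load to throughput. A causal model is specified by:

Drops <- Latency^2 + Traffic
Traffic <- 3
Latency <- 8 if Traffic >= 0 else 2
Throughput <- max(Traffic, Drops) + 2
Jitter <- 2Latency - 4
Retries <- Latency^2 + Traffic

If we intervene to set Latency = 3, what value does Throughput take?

Under do(Latency=3), the mechanism Latency <- 8 if Traffic >= 0 else 2 is discarded; Latency is fixed at 3.
Drops = Latency^2 + Traffic  [with Latency=3, Traffic=3]  = 12
Throughput = max(Traffic, Drops) + 2  [with Traffic=3, Drops=12]  = 14

14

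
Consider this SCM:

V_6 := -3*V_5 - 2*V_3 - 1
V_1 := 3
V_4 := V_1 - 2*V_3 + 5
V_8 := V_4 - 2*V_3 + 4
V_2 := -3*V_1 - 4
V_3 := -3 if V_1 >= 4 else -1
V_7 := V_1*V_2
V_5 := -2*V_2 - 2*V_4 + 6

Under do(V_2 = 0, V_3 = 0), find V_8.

The joint intervention fixes V_2 = 0, V_3 = 0, removing each variable's own equation.
V_4 = V_1 - 2*V_3 + 5  [with V_1=3, V_3=0]  = 8
V_8 = V_4 - 2*V_3 + 4  [with V_4=8, V_3=0]  = 12

12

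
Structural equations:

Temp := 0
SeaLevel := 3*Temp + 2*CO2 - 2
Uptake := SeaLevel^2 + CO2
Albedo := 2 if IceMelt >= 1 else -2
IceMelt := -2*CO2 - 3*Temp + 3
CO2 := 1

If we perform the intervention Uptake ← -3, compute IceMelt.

do(Uptake=-3) replaces the equation Uptake := SeaLevel^2 + CO2 with the constant Uptake = -3.
IceMelt is not downstream of the intervention, so its value is determined by the original equations.
IceMelt = -2*CO2 - 3*Temp + 3  [with CO2=1, Temp=0]  = 1

1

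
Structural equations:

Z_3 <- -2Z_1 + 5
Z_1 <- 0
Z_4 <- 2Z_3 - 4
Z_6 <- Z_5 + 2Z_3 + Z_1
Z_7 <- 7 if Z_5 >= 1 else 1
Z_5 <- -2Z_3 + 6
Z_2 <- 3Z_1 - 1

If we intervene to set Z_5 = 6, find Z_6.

The intervention breaks the incoming arrows to Z_5: Z_5 <- -2Z_3 + 6 no longer applies, and Z_5 = 6.
Z_3 = -2Z_1 + 5  [with Z_1=0]  = 5
Z_6 = Z_5 + 2Z_3 + Z_1  [with Z_5=6, Z_3=5, Z_1=0]  = 16

16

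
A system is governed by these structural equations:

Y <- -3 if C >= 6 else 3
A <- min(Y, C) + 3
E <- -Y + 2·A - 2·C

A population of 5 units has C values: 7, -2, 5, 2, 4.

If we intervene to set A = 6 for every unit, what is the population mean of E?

3.8

Under do(A=6), A's equation is replaced by A=6 for every unit. Per-unit E: 1, 13, -1, 5, 1. Mean = 3.8.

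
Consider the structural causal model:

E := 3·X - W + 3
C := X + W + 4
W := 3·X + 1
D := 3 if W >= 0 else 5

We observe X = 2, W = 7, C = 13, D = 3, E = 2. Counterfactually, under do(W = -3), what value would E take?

12

do(W=-3) replaces the equation W := 3·X + 1 with the constant W = -3.
E = 3·X - W + 3  [with X=2, W=-3]  = 12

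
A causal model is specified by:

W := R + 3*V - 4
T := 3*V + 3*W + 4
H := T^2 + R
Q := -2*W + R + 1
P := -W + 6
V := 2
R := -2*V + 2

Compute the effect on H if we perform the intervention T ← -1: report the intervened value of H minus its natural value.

Intervening sets T = -1 and removes its equation (T := 3*V + 3*W + 4).
R = -2*V + 2  [with V=2]  = -2
H = T^2 + R  [with T=-1, R=-2]  = -1
Without intervention: R = -2*V + 2  [with V=2]  = -2; W = R + 3*V - 4  [with R=-2, V=2]  = 0; T = 3*V + 3*W + 4  [with V=2, W=0]  = 10; H = T^2 + R  [with T=10, R=-2]  = 98.
Change = -1 − 98 = -99.

-99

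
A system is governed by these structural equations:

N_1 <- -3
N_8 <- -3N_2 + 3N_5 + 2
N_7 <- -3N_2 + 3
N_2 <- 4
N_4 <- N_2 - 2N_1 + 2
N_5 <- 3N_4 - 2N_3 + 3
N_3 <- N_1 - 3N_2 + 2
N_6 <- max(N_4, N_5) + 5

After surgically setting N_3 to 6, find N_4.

The intervention breaks the incoming arrows to N_3: N_3 <- N_1 - 3N_2 + 2 no longer applies, and N_3 = 6.
N_4 is not downstream of the intervention, so its value is determined by the original equations.
N_4 = N_2 - 2N_1 + 2  [with N_2=4, N_1=-3]  = 12

12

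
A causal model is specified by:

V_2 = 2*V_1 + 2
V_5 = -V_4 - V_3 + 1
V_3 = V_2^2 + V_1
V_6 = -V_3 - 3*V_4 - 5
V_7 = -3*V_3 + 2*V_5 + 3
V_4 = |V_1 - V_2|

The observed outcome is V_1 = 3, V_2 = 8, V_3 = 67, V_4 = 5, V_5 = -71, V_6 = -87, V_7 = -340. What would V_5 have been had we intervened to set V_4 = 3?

-69

Intervening sets V_4 = 3 and removes its equation (V_4 = |V_1 - V_2|).
V_2 = 2*V_1 + 2  [with V_1=3]  = 8
V_3 = V_2^2 + V_1  [with V_2=8, V_1=3]  = 67
V_5 = -V_4 - V_3 + 1  [with V_4=3, V_3=67]  = -69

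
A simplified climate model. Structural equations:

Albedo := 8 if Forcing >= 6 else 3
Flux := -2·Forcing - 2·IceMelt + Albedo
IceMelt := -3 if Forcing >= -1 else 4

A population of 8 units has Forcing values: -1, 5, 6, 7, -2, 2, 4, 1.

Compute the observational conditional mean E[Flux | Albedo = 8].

1

Observing Albedo=8 restricts to units where Albedo's equation naturally yields 8: Forcing ∈ {6, 7}. In that subpopulation Flux = 2, 0, mean 1.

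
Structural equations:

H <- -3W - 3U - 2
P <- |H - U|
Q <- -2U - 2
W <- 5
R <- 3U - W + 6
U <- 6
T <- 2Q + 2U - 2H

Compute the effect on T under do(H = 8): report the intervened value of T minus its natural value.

-86

Under do(H=8), the mechanism H <- -3W - 3U - 2 is discarded; H is fixed at 8.
Q = -2U - 2  [with U=6]  = -14
T = 2Q + 2U - 2H  [with Q=-14, U=6, H=8]  = -32
Without intervention: H = -3W - 3U - 2  [with W=5, U=6]  = -35; Q = -2U - 2  [with U=6]  = -14; T = 2Q + 2U - 2H  [with Q=-14, U=6, H=-35]  = 54.
Change = -32 − 54 = -86.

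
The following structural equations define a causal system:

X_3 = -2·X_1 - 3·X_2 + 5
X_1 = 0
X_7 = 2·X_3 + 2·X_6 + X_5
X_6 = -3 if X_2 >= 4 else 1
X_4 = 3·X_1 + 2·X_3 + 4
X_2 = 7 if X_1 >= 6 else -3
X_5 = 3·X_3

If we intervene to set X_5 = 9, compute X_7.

39

Under do(X_5=9), the mechanism X_5 = 3·X_3 is discarded; X_5 is fixed at 9.
X_2 = 7 if X_1 >= 6 else -3  [with X_1=0]  = -3
X_3 = -2·X_1 - 3·X_2 + 5  [with X_1=0, X_2=-3]  = 14
X_6 = -3 if X_2 >= 4 else 1  [with X_2=-3]  = 1
X_7 = 2·X_3 + 2·X_6 + X_5  [with X_3=14, X_6=1, X_5=9]  = 39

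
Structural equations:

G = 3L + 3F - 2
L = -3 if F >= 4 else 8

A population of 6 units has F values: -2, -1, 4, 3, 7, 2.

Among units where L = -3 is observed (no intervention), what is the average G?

5.5

E[G|L=-3] averages over only the 2 units with L=-3 (F = 4, 7): G = 1, 10, mean 5.5.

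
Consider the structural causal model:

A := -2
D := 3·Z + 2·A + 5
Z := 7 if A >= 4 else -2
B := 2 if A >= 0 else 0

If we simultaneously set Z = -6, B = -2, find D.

-17

The joint intervention fixes Z = -6, B = -2, removing each variable's own equation.
D = 3·Z + 2·A + 5  [with Z=-6, A=-2]  = -17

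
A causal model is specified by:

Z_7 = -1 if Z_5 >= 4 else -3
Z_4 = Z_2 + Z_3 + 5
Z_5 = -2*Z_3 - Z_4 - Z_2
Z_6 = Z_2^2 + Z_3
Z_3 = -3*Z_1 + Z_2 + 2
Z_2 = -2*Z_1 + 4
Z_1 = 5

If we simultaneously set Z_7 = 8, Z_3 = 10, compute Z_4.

9

The joint intervention fixes Z_7 = 8, Z_3 = 10, removing each variable's own equation.
Z_2 = -2*Z_1 + 4  [with Z_1=5]  = -6
Z_4 = Z_2 + Z_3 + 5  [with Z_2=-6, Z_3=10]  = 9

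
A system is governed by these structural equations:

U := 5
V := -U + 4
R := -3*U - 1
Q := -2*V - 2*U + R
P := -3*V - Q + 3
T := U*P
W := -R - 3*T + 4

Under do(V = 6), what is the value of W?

-325

Under do(V=6), the mechanism V := -U + 4 is discarded; V is fixed at 6.
R = -3*U - 1  [with U=5]  = -16
Q = -2*V - 2*U + R  [with V=6, U=5, R=-16]  = -38
P = -3*V - Q + 3  [with V=6, Q=-38]  = 23
T = U*P  [with U=5, P=23]  = 115
W = -R - 3*T + 4  [with R=-16, T=115]  = -325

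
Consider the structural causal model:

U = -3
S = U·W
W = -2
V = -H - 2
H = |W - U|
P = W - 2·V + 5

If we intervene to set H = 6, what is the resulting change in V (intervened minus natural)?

-5

The intervention breaks the incoming arrows to H: H = |W - U| no longer applies, and H = 6.
V = -H - 2  [with H=6]  = -8
Without intervention: H = |W - U|  [with W=-2, U=-3]  = 1; V = -H - 2  [with H=1]  = -3.
Change = -8 − (-3) = -5.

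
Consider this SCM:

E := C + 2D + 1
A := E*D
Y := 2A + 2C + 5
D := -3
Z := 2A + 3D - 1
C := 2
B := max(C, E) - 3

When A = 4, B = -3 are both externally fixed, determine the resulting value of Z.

-2

Setting A = 4, B = -3 by intervention discards those variables' equations.
Z = 2A + 3D - 1  [with A=4, D=-3]  = -2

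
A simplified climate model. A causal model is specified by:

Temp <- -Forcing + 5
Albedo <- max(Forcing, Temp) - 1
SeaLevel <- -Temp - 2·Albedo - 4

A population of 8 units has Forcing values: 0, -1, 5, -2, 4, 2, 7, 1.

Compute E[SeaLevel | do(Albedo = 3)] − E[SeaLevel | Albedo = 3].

-0.5

Under do(Albedo=3), Albedo's equation is replaced by Albedo=3 for every unit. Per-unit SeaLevel: -15, -16, -10, -17, -11, -13, -8, -14. Mean = -13.
Observing Albedo=3 restricts to units where Albedo's equation naturally yields 3: Forcing ∈ {4, 1}. In that subpopulation SeaLevel = -11, -14, mean -12.5.
Difference = -13 − (-12.5) = -0.5.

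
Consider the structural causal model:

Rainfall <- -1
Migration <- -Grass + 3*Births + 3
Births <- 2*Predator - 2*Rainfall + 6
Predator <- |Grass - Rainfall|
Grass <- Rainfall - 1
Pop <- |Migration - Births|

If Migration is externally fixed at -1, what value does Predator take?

1

do(Migration=-1) replaces the equation Migration <- -Grass + 3*Births + 3 with the constant Migration = -1.
Predator is not downstream of the intervention, so its value is determined by the original equations.
Grass = Rainfall - 1  [with Rainfall=-1]  = -2
Predator = |Grass - Rainfall|  [with Grass=-2, Rainfall=-1]  = 1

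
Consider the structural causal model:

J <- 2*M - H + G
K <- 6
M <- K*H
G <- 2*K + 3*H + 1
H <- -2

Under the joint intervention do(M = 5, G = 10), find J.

The joint intervention fixes M = 5, G = 10, removing each variable's own equation.
J = 2*M - H + G  [with M=5, H=-2, G=10]  = 22

22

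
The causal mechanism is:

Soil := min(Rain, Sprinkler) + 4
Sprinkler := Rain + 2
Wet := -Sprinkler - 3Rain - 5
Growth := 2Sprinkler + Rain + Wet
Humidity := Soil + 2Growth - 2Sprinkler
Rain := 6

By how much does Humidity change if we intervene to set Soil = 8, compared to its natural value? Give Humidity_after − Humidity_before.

-2

The intervention breaks the incoming arrows to Soil: Soil := min(Rain, Sprinkler) + 4 no longer applies, and Soil = 8.
Sprinkler = Rain + 2  [with Rain=6]  = 8
Wet = -Sprinkler - 3Rain - 5  [with Sprinkler=8, Rain=6]  = -31
Growth = 2Sprinkler + Rain + Wet  [with Sprinkler=8, Rain=6, Wet=-31]  = -9
Humidity = Soil + 2Growth - 2Sprinkler  [with Soil=8, Growth=-9, Sprinkler=8]  = -26
Without intervention: Sprinkler = Rain + 2  [with Rain=6]  = 8; Soil = min(Rain, Sprinkler) + 4  [with Rain=6, Sprinkler=8]  = 10; Wet = -Sprinkler - 3Rain - 5  [with Sprinkler=8, Rain=6]  = -31; Growth = 2Sprinkler + Rain + Wet  [with Sprinkler=8, Rain=6, Wet=-31]  = -9; Humidity = Soil + 2Growth - 2Sprinkler  [with Soil=10, Growth=-9, Sprinkler=8]  = -24.
Change = -26 − (-24) = -2.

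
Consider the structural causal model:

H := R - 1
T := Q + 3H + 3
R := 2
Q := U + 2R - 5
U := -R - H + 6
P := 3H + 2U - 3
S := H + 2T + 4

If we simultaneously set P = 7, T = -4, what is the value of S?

-3

Under do(P = 7, T = -4), each intervened variable's structural equation is replaced by its fixed value.
H = R - 1  [with R=2]  = 1
S = H + 2T + 4  [with H=1, T=-4]  = -3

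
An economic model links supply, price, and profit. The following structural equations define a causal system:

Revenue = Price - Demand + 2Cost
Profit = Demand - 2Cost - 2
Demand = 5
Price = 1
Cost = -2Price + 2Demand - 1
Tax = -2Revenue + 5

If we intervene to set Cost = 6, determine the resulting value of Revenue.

8

The intervention breaks the incoming arrows to Cost: Cost = -2Price + 2Demand - 1 no longer applies, and Cost = 6.
Revenue = Price - Demand + 2Cost  [with Price=1, Demand=5, Cost=6]  = 8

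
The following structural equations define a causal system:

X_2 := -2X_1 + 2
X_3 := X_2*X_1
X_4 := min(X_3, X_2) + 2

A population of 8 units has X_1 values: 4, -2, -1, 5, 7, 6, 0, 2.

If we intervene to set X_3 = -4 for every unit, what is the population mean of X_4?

-4.5

The intervention sets X_3=-4 in all 8 units regardless of X_1. Recomputing X_4 per unit gives -4, -2, -2, -6, -10, -8, -2, -2; average -4.5.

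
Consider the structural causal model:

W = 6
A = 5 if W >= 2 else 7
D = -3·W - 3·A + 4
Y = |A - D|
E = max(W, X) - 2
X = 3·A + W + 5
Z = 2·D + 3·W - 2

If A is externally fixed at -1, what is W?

Under do(A=-1), the mechanism A = 5 if W >= 2 else 7 is discarded; A is fixed at -1.
W is not downstream of the intervention, so its value is determined by the original equations.

6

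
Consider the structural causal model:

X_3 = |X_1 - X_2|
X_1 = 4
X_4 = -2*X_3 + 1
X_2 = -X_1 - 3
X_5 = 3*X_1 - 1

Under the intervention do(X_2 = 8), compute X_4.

Under do(X_2=8), the mechanism X_2 = -X_1 - 3 is discarded; X_2 is fixed at 8.
X_3 = |X_1 - X_2|  [with X_1=4, X_2=8]  = 4
X_4 = -2*X_3 + 1  [with X_3=4]  = -7

-7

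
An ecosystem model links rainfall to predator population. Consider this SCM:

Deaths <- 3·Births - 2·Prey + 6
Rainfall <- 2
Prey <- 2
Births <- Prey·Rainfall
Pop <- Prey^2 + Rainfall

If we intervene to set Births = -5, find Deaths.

-13

The intervention breaks the incoming arrows to Births: Births <- Prey·Rainfall no longer applies, and Births = -5.
Deaths = 3·Births - 2·Prey + 6  [with Births=-5, Prey=2]  = -13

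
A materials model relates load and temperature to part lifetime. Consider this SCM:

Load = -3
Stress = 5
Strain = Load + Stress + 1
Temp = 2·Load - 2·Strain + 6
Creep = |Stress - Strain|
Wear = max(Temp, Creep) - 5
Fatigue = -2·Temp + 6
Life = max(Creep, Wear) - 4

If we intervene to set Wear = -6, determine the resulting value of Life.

-2

Intervening sets Wear = -6 and removes its equation (Wear = max(Temp, Creep) - 5).
Strain = Load + Stress + 1  [with Load=-3, Stress=5]  = 3
Creep = |Stress - Strain|  [with Stress=5, Strain=3]  = 2
Life = max(Creep, Wear) - 4  [with Creep=2, Wear=-6]  = -2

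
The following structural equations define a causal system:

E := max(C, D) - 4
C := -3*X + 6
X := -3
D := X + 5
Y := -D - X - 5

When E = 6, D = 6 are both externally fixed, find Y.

Setting E = 6, D = 6 by intervention discards those variables' equations.
Y = -D - X - 5  [with D=6, X=-3]  = -8

-8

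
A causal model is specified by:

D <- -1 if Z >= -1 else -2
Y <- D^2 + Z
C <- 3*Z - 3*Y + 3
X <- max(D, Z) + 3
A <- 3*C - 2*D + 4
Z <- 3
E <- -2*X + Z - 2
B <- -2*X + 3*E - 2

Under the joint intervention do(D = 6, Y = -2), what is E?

The joint intervention fixes D = 6, Y = -2, removing each variable's own equation.
X = max(D, Z) + 3  [with D=6, Z=3]  = 9
E = -2*X + Z - 2  [with X=9, Z=3]  = -17

-17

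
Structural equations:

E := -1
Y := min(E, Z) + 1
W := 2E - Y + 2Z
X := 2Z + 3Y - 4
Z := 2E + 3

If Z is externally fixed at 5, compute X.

do(Z=5) replaces the equation Z := 2E + 3 with the constant Z = 5.
Y = min(E, Z) + 1  [with E=-1, Z=5]  = 0
X = 2Z + 3Y - 4  [with Z=5, Y=0]  = 6

6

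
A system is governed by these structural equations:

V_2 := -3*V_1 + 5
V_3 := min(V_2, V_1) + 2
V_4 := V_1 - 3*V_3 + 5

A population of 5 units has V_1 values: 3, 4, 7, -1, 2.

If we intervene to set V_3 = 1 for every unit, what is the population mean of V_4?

5

do(V_3=1) breaks V_3's dependence on V_1. With V_3=1 fixed, V_4 across the units is 5, 6, 9, 1, 4, mean 5.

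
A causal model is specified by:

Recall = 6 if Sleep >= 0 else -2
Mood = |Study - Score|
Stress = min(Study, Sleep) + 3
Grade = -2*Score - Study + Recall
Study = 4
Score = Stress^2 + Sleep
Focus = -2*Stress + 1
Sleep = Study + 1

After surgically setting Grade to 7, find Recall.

Intervening sets Grade = 7 and removes its equation (Grade = -2*Score - Study + Recall).
Since Recall is not a descendant of the intervened variable, it is unaffected.
Sleep = Study + 1  [with Study=4]  = 5
Recall = 6 if Sleep >= 0 else -2  [with Sleep=5]  = 6

6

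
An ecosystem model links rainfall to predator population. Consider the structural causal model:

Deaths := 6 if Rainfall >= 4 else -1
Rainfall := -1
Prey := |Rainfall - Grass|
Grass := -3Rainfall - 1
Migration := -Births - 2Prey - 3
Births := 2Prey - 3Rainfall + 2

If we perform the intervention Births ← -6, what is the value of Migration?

Under do(Births=-6), the mechanism Births := 2Prey - 3Rainfall + 2 is discarded; Births is fixed at -6.
Grass = -3Rainfall - 1  [with Rainfall=-1]  = 2
Prey = |Rainfall - Grass|  [with Rainfall=-1, Grass=2]  = 3
Migration = -Births - 2Prey - 3  [with Births=-6, Prey=3]  = -3

-3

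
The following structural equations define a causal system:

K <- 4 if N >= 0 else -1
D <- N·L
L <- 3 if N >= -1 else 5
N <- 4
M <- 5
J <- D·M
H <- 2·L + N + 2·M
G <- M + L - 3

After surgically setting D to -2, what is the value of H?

20

do(D=-2) replaces the equation D <- N·L with the constant D = -2.
No directed path runs from D to H, so H keeps its natural value.
L = 3 if N >= -1 else 5  [with N=4]  = 3
H = 2·L + N + 2·M  [with L=3, N=4, M=5]  = 20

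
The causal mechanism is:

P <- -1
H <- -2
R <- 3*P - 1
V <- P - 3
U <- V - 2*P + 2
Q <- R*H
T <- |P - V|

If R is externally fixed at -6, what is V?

do(R=-6) replaces the equation R <- 3*P - 1 with the constant R = -6.
V is not downstream of the intervention, so its value is determined by the original equations.
V = P - 3  [with P=-1]  = -4

-4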